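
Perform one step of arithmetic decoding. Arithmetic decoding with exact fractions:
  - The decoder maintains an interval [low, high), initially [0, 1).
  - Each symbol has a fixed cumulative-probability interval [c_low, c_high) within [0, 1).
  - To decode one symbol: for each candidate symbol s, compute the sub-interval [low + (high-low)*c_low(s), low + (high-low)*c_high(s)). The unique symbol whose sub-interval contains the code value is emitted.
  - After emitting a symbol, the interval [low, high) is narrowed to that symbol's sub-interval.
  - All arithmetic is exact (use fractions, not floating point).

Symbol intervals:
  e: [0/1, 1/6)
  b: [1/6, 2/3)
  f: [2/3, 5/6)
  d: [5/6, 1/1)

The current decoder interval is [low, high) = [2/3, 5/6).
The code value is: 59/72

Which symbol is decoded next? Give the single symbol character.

Interval width = high − low = 5/6 − 2/3 = 1/6
Scaled code = (code − low) / width = (59/72 − 2/3) / 1/6 = 11/12
  e: [0/1, 1/6) 
  b: [1/6, 2/3) 
  f: [2/3, 5/6) 
  d: [5/6, 1/1) ← scaled code falls here ✓

Answer: d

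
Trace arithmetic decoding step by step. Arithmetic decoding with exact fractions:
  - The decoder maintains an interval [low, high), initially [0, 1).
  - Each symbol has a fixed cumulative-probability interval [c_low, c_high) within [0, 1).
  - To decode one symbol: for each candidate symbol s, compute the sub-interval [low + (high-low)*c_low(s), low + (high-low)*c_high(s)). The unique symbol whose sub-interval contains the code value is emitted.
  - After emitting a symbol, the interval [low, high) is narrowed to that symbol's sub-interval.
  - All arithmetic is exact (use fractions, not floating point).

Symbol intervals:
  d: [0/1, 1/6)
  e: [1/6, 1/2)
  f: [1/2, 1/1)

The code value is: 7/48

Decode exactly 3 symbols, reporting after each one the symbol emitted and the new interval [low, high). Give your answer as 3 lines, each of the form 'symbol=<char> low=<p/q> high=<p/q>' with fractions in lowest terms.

Step 1: interval [0/1, 1/1), width = 1/1 - 0/1 = 1/1
  'd': [0/1 + 1/1*0/1, 0/1 + 1/1*1/6) = [0/1, 1/6) <- contains code 7/48
  'e': [0/1 + 1/1*1/6, 0/1 + 1/1*1/2) = [1/6, 1/2)
  'f': [0/1 + 1/1*1/2, 0/1 + 1/1*1/1) = [1/2, 1/1)
  emit 'd', narrow to [0/1, 1/6)
Step 2: interval [0/1, 1/6), width = 1/6 - 0/1 = 1/6
  'd': [0/1 + 1/6*0/1, 0/1 + 1/6*1/6) = [0/1, 1/36)
  'e': [0/1 + 1/6*1/6, 0/1 + 1/6*1/2) = [1/36, 1/12)
  'f': [0/1 + 1/6*1/2, 0/1 + 1/6*1/1) = [1/12, 1/6) <- contains code 7/48
  emit 'f', narrow to [1/12, 1/6)
Step 3: interval [1/12, 1/6), width = 1/6 - 1/12 = 1/12
  'd': [1/12 + 1/12*0/1, 1/12 + 1/12*1/6) = [1/12, 7/72)
  'e': [1/12 + 1/12*1/6, 1/12 + 1/12*1/2) = [7/72, 1/8)
  'f': [1/12 + 1/12*1/2, 1/12 + 1/12*1/1) = [1/8, 1/6) <- contains code 7/48
  emit 'f', narrow to [1/8, 1/6)

Answer: symbol=d low=0/1 high=1/6
symbol=f low=1/12 high=1/6
symbol=f low=1/8 high=1/6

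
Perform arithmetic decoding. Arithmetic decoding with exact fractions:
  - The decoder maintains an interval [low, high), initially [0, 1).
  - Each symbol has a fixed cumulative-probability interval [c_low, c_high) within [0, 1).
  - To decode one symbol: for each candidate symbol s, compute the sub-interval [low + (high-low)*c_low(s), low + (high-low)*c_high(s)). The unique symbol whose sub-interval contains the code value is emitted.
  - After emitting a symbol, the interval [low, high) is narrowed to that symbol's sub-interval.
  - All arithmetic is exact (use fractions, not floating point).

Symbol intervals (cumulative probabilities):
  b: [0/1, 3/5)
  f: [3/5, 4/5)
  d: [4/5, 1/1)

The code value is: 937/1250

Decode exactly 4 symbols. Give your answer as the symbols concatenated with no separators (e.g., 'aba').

Answer: ffff

Derivation:
Step 1: interval [0/1, 1/1), width = 1/1 - 0/1 = 1/1
  'b': [0/1 + 1/1*0/1, 0/1 + 1/1*3/5) = [0/1, 3/5)
  'f': [0/1 + 1/1*3/5, 0/1 + 1/1*4/5) = [3/5, 4/5) <- contains code 937/1250
  'd': [0/1 + 1/1*4/5, 0/1 + 1/1*1/1) = [4/5, 1/1)
  emit 'f', narrow to [3/5, 4/5)
Step 2: interval [3/5, 4/5), width = 4/5 - 3/5 = 1/5
  'b': [3/5 + 1/5*0/1, 3/5 + 1/5*3/5) = [3/5, 18/25)
  'f': [3/5 + 1/5*3/5, 3/5 + 1/5*4/5) = [18/25, 19/25) <- contains code 937/1250
  'd': [3/5 + 1/5*4/5, 3/5 + 1/5*1/1) = [19/25, 4/5)
  emit 'f', narrow to [18/25, 19/25)
Step 3: interval [18/25, 19/25), width = 19/25 - 18/25 = 1/25
  'b': [18/25 + 1/25*0/1, 18/25 + 1/25*3/5) = [18/25, 93/125)
  'f': [18/25 + 1/25*3/5, 18/25 + 1/25*4/5) = [93/125, 94/125) <- contains code 937/1250
  'd': [18/25 + 1/25*4/5, 18/25 + 1/25*1/1) = [94/125, 19/25)
  emit 'f', narrow to [93/125, 94/125)
Step 4: interval [93/125, 94/125), width = 94/125 - 93/125 = 1/125
  'b': [93/125 + 1/125*0/1, 93/125 + 1/125*3/5) = [93/125, 468/625)
  'f': [93/125 + 1/125*3/5, 93/125 + 1/125*4/5) = [468/625, 469/625) <- contains code 937/1250
  'd': [93/125 + 1/125*4/5, 93/125 + 1/125*1/1) = [469/625, 94/125)
  emit 'f', narrow to [468/625, 469/625)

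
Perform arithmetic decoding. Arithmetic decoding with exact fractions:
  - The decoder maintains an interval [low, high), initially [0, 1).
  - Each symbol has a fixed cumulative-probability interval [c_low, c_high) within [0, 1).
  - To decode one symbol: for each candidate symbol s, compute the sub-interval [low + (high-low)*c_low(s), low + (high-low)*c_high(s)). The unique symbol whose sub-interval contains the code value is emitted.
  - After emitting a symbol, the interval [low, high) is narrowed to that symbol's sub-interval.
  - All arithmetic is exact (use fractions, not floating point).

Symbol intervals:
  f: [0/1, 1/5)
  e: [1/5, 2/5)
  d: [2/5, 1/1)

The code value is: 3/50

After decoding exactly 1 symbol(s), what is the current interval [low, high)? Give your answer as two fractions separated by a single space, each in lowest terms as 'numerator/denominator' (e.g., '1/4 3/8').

Answer: 0/1 1/5

Derivation:
Step 1: interval [0/1, 1/1), width = 1/1 - 0/1 = 1/1
  'f': [0/1 + 1/1*0/1, 0/1 + 1/1*1/5) = [0/1, 1/5) <- contains code 3/50
  'e': [0/1 + 1/1*1/5, 0/1 + 1/1*2/5) = [1/5, 2/5)
  'd': [0/1 + 1/1*2/5, 0/1 + 1/1*1/1) = [2/5, 1/1)
  emit 'f', narrow to [0/1, 1/5)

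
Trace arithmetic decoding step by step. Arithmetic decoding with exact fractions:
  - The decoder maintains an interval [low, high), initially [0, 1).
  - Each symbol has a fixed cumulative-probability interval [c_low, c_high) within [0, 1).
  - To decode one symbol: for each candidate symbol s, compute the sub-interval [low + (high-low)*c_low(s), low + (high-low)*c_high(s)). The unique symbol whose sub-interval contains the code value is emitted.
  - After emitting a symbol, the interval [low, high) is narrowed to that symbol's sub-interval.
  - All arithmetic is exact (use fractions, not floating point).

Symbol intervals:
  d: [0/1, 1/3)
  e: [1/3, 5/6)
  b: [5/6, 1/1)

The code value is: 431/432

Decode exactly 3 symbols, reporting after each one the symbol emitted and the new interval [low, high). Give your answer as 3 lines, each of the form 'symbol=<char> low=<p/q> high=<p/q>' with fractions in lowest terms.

Step 1: interval [0/1, 1/1), width = 1/1 - 0/1 = 1/1
  'd': [0/1 + 1/1*0/1, 0/1 + 1/1*1/3) = [0/1, 1/3)
  'e': [0/1 + 1/1*1/3, 0/1 + 1/1*5/6) = [1/3, 5/6)
  'b': [0/1 + 1/1*5/6, 0/1 + 1/1*1/1) = [5/6, 1/1) <- contains code 431/432
  emit 'b', narrow to [5/6, 1/1)
Step 2: interval [5/6, 1/1), width = 1/1 - 5/6 = 1/6
  'd': [5/6 + 1/6*0/1, 5/6 + 1/6*1/3) = [5/6, 8/9)
  'e': [5/6 + 1/6*1/3, 5/6 + 1/6*5/6) = [8/9, 35/36)
  'b': [5/6 + 1/6*5/6, 5/6 + 1/6*1/1) = [35/36, 1/1) <- contains code 431/432
  emit 'b', narrow to [35/36, 1/1)
Step 3: interval [35/36, 1/1), width = 1/1 - 35/36 = 1/36
  'd': [35/36 + 1/36*0/1, 35/36 + 1/36*1/3) = [35/36, 53/54)
  'e': [35/36 + 1/36*1/3, 35/36 + 1/36*5/6) = [53/54, 215/216)
  'b': [35/36 + 1/36*5/6, 35/36 + 1/36*1/1) = [215/216, 1/1) <- contains code 431/432
  emit 'b', narrow to [215/216, 1/1)

Answer: symbol=b low=5/6 high=1/1
symbol=b low=35/36 high=1/1
symbol=b low=215/216 high=1/1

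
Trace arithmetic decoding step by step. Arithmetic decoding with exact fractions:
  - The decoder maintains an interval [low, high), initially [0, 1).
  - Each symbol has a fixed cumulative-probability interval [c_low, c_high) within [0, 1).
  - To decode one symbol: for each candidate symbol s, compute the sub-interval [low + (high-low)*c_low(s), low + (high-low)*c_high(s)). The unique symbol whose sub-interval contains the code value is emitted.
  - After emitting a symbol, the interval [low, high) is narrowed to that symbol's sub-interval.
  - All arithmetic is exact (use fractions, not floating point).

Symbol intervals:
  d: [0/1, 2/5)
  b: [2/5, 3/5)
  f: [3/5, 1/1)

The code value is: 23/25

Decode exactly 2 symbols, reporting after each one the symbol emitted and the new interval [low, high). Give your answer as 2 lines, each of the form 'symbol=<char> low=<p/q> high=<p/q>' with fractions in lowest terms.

Answer: symbol=f low=3/5 high=1/1
symbol=f low=21/25 high=1/1

Derivation:
Step 1: interval [0/1, 1/1), width = 1/1 - 0/1 = 1/1
  'd': [0/1 + 1/1*0/1, 0/1 + 1/1*2/5) = [0/1, 2/5)
  'b': [0/1 + 1/1*2/5, 0/1 + 1/1*3/5) = [2/5, 3/5)
  'f': [0/1 + 1/1*3/5, 0/1 + 1/1*1/1) = [3/5, 1/1) <- contains code 23/25
  emit 'f', narrow to [3/5, 1/1)
Step 2: interval [3/5, 1/1), width = 1/1 - 3/5 = 2/5
  'd': [3/5 + 2/5*0/1, 3/5 + 2/5*2/5) = [3/5, 19/25)
  'b': [3/5 + 2/5*2/5, 3/5 + 2/5*3/5) = [19/25, 21/25)
  'f': [3/5 + 2/5*3/5, 3/5 + 2/5*1/1) = [21/25, 1/1) <- contains code 23/25
  emit 'f', narrow to [21/25, 1/1)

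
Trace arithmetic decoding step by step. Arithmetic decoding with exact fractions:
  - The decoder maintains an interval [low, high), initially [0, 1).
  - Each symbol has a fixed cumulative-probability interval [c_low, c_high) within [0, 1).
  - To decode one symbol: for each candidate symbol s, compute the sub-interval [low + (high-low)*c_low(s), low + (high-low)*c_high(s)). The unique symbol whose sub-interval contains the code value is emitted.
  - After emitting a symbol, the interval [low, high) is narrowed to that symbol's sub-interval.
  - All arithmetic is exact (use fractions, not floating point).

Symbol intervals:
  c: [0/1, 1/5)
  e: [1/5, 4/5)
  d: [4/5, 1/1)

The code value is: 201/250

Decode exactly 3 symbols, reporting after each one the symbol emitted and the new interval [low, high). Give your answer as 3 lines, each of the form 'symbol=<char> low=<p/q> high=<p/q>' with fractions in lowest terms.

Answer: symbol=d low=4/5 high=1/1
symbol=c low=4/5 high=21/25
symbol=c low=4/5 high=101/125

Derivation:
Step 1: interval [0/1, 1/1), width = 1/1 - 0/1 = 1/1
  'c': [0/1 + 1/1*0/1, 0/1 + 1/1*1/5) = [0/1, 1/5)
  'e': [0/1 + 1/1*1/5, 0/1 + 1/1*4/5) = [1/5, 4/5)
  'd': [0/1 + 1/1*4/5, 0/1 + 1/1*1/1) = [4/5, 1/1) <- contains code 201/250
  emit 'd', narrow to [4/5, 1/1)
Step 2: interval [4/5, 1/1), width = 1/1 - 4/5 = 1/5
  'c': [4/5 + 1/5*0/1, 4/5 + 1/5*1/5) = [4/5, 21/25) <- contains code 201/250
  'e': [4/5 + 1/5*1/5, 4/5 + 1/5*4/5) = [21/25, 24/25)
  'd': [4/5 + 1/5*4/5, 4/5 + 1/5*1/1) = [24/25, 1/1)
  emit 'c', narrow to [4/5, 21/25)
Step 3: interval [4/5, 21/25), width = 21/25 - 4/5 = 1/25
  'c': [4/5 + 1/25*0/1, 4/5 + 1/25*1/5) = [4/5, 101/125) <- contains code 201/250
  'e': [4/5 + 1/25*1/5, 4/5 + 1/25*4/5) = [101/125, 104/125)
  'd': [4/5 + 1/25*4/5, 4/5 + 1/25*1/1) = [104/125, 21/25)
  emit 'c', narrow to [4/5, 101/125)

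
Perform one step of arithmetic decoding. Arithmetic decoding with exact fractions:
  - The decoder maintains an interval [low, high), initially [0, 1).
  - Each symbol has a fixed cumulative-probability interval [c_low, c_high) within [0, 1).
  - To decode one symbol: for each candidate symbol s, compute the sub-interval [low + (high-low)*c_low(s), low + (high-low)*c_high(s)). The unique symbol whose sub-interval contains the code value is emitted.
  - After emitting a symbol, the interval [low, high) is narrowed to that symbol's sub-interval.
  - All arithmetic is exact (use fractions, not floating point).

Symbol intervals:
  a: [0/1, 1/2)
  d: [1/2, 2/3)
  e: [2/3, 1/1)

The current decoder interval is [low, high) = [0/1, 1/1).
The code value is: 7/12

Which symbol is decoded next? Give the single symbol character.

Answer: d

Derivation:
Interval width = high − low = 1/1 − 0/1 = 1/1
Scaled code = (code − low) / width = (7/12 − 0/1) / 1/1 = 7/12
  a: [0/1, 1/2) 
  d: [1/2, 2/3) ← scaled code falls here ✓
  e: [2/3, 1/1) 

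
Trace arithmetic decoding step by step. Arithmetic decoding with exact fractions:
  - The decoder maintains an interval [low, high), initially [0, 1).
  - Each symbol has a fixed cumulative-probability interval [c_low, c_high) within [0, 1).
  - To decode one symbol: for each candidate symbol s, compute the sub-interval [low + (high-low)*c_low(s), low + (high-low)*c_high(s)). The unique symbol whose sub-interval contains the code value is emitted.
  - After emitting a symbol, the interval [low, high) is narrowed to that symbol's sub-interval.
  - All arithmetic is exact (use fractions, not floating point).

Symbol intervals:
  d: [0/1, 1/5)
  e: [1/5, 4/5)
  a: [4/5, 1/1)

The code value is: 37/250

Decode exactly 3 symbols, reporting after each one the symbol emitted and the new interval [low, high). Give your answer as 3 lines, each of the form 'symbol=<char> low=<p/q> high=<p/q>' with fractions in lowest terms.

Answer: symbol=d low=0/1 high=1/5
symbol=e low=1/25 high=4/25
symbol=a low=17/125 high=4/25

Derivation:
Step 1: interval [0/1, 1/1), width = 1/1 - 0/1 = 1/1
  'd': [0/1 + 1/1*0/1, 0/1 + 1/1*1/5) = [0/1, 1/5) <- contains code 37/250
  'e': [0/1 + 1/1*1/5, 0/1 + 1/1*4/5) = [1/5, 4/5)
  'a': [0/1 + 1/1*4/5, 0/1 + 1/1*1/1) = [4/5, 1/1)
  emit 'd', narrow to [0/1, 1/5)
Step 2: interval [0/1, 1/5), width = 1/5 - 0/1 = 1/5
  'd': [0/1 + 1/5*0/1, 0/1 + 1/5*1/5) = [0/1, 1/25)
  'e': [0/1 + 1/5*1/5, 0/1 + 1/5*4/5) = [1/25, 4/25) <- contains code 37/250
  'a': [0/1 + 1/5*4/5, 0/1 + 1/5*1/1) = [4/25, 1/5)
  emit 'e', narrow to [1/25, 4/25)
Step 3: interval [1/25, 4/25), width = 4/25 - 1/25 = 3/25
  'd': [1/25 + 3/25*0/1, 1/25 + 3/25*1/5) = [1/25, 8/125)
  'e': [1/25 + 3/25*1/5, 1/25 + 3/25*4/5) = [8/125, 17/125)
  'a': [1/25 + 3/25*4/5, 1/25 + 3/25*1/1) = [17/125, 4/25) <- contains code 37/250
  emit 'a', narrow to [17/125, 4/25)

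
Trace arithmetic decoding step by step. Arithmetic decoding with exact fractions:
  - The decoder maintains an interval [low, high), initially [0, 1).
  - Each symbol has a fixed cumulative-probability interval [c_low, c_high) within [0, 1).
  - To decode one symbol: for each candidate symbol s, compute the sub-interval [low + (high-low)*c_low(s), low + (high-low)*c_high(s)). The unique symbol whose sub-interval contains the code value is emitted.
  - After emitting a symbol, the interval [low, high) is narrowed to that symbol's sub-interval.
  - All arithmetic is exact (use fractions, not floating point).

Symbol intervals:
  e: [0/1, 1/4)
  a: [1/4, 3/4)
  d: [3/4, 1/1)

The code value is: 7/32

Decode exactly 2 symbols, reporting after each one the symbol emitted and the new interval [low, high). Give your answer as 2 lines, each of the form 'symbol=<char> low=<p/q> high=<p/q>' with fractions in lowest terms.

Step 1: interval [0/1, 1/1), width = 1/1 - 0/1 = 1/1
  'e': [0/1 + 1/1*0/1, 0/1 + 1/1*1/4) = [0/1, 1/4) <- contains code 7/32
  'a': [0/1 + 1/1*1/4, 0/1 + 1/1*3/4) = [1/4, 3/4)
  'd': [0/1 + 1/1*3/4, 0/1 + 1/1*1/1) = [3/4, 1/1)
  emit 'e', narrow to [0/1, 1/4)
Step 2: interval [0/1, 1/4), width = 1/4 - 0/1 = 1/4
  'e': [0/1 + 1/4*0/1, 0/1 + 1/4*1/4) = [0/1, 1/16)
  'a': [0/1 + 1/4*1/4, 0/1 + 1/4*3/4) = [1/16, 3/16)
  'd': [0/1 + 1/4*3/4, 0/1 + 1/4*1/1) = [3/16, 1/4) <- contains code 7/32
  emit 'd', narrow to [3/16, 1/4)

Answer: symbol=e low=0/1 high=1/4
symbol=d low=3/16 high=1/4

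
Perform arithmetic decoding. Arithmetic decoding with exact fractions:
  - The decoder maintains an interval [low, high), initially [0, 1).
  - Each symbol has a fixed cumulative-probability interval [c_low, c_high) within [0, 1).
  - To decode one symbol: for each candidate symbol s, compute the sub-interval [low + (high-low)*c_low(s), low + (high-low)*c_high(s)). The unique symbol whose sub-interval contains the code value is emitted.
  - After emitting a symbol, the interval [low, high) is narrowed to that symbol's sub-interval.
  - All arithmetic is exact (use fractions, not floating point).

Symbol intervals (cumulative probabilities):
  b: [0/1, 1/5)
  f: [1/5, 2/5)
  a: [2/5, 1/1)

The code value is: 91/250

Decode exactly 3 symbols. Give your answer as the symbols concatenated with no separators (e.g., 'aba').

Step 1: interval [0/1, 1/1), width = 1/1 - 0/1 = 1/1
  'b': [0/1 + 1/1*0/1, 0/1 + 1/1*1/5) = [0/1, 1/5)
  'f': [0/1 + 1/1*1/5, 0/1 + 1/1*2/5) = [1/5, 2/5) <- contains code 91/250
  'a': [0/1 + 1/1*2/5, 0/1 + 1/1*1/1) = [2/5, 1/1)
  emit 'f', narrow to [1/5, 2/5)
Step 2: interval [1/5, 2/5), width = 2/5 - 1/5 = 1/5
  'b': [1/5 + 1/5*0/1, 1/5 + 1/5*1/5) = [1/5, 6/25)
  'f': [1/5 + 1/5*1/5, 1/5 + 1/5*2/5) = [6/25, 7/25)
  'a': [1/5 + 1/5*2/5, 1/5 + 1/5*1/1) = [7/25, 2/5) <- contains code 91/250
  emit 'a', narrow to [7/25, 2/5)
Step 3: interval [7/25, 2/5), width = 2/5 - 7/25 = 3/25
  'b': [7/25 + 3/25*0/1, 7/25 + 3/25*1/5) = [7/25, 38/125)
  'f': [7/25 + 3/25*1/5, 7/25 + 3/25*2/5) = [38/125, 41/125)
  'a': [7/25 + 3/25*2/5, 7/25 + 3/25*1/1) = [41/125, 2/5) <- contains code 91/250
  emit 'a', narrow to [41/125, 2/5)

Answer: faa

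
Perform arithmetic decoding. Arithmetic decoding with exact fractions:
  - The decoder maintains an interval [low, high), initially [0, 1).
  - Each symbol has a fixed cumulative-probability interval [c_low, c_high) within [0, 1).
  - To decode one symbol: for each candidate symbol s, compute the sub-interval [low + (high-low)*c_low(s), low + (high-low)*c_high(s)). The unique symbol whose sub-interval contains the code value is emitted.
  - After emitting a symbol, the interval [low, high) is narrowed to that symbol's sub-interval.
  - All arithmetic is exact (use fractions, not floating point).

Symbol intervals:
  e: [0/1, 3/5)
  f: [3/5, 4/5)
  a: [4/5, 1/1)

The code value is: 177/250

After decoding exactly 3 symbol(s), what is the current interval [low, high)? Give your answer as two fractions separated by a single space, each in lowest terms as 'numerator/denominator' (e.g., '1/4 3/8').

Step 1: interval [0/1, 1/1), width = 1/1 - 0/1 = 1/1
  'e': [0/1 + 1/1*0/1, 0/1 + 1/1*3/5) = [0/1, 3/5)
  'f': [0/1 + 1/1*3/5, 0/1 + 1/1*4/5) = [3/5, 4/5) <- contains code 177/250
  'a': [0/1 + 1/1*4/5, 0/1 + 1/1*1/1) = [4/5, 1/1)
  emit 'f', narrow to [3/5, 4/5)
Step 2: interval [3/5, 4/5), width = 4/5 - 3/5 = 1/5
  'e': [3/5 + 1/5*0/1, 3/5 + 1/5*3/5) = [3/5, 18/25) <- contains code 177/250
  'f': [3/5 + 1/5*3/5, 3/5 + 1/5*4/5) = [18/25, 19/25)
  'a': [3/5 + 1/5*4/5, 3/5 + 1/5*1/1) = [19/25, 4/5)
  emit 'e', narrow to [3/5, 18/25)
Step 3: interval [3/5, 18/25), width = 18/25 - 3/5 = 3/25
  'e': [3/5 + 3/25*0/1, 3/5 + 3/25*3/5) = [3/5, 84/125)
  'f': [3/5 + 3/25*3/5, 3/5 + 3/25*4/5) = [84/125, 87/125)
  'a': [3/5 + 3/25*4/5, 3/5 + 3/25*1/1) = [87/125, 18/25) <- contains code 177/250
  emit 'a', narrow to [87/125, 18/25)

Answer: 87/125 18/25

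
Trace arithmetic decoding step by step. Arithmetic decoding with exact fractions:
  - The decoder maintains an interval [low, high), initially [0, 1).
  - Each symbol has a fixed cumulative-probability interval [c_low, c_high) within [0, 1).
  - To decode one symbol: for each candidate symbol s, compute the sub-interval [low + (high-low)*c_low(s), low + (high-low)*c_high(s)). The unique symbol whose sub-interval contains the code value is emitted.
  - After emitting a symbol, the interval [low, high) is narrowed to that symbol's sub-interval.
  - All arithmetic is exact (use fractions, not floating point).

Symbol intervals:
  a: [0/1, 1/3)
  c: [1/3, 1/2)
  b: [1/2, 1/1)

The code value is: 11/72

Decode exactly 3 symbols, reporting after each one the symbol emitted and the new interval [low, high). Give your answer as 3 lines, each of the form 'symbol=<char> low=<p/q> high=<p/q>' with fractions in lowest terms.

Answer: symbol=a low=0/1 high=1/3
symbol=c low=1/9 high=1/6
symbol=b low=5/36 high=1/6

Derivation:
Step 1: interval [0/1, 1/1), width = 1/1 - 0/1 = 1/1
  'a': [0/1 + 1/1*0/1, 0/1 + 1/1*1/3) = [0/1, 1/3) <- contains code 11/72
  'c': [0/1 + 1/1*1/3, 0/1 + 1/1*1/2) = [1/3, 1/2)
  'b': [0/1 + 1/1*1/2, 0/1 + 1/1*1/1) = [1/2, 1/1)
  emit 'a', narrow to [0/1, 1/3)
Step 2: interval [0/1, 1/3), width = 1/3 - 0/1 = 1/3
  'a': [0/1 + 1/3*0/1, 0/1 + 1/3*1/3) = [0/1, 1/9)
  'c': [0/1 + 1/3*1/3, 0/1 + 1/3*1/2) = [1/9, 1/6) <- contains code 11/72
  'b': [0/1 + 1/3*1/2, 0/1 + 1/3*1/1) = [1/6, 1/3)
  emit 'c', narrow to [1/9, 1/6)
Step 3: interval [1/9, 1/6), width = 1/6 - 1/9 = 1/18
  'a': [1/9 + 1/18*0/1, 1/9 + 1/18*1/3) = [1/9, 7/54)
  'c': [1/9 + 1/18*1/3, 1/9 + 1/18*1/2) = [7/54, 5/36)
  'b': [1/9 + 1/18*1/2, 1/9 + 1/18*1/1) = [5/36, 1/6) <- contains code 11/72
  emit 'b', narrow to [5/36, 1/6)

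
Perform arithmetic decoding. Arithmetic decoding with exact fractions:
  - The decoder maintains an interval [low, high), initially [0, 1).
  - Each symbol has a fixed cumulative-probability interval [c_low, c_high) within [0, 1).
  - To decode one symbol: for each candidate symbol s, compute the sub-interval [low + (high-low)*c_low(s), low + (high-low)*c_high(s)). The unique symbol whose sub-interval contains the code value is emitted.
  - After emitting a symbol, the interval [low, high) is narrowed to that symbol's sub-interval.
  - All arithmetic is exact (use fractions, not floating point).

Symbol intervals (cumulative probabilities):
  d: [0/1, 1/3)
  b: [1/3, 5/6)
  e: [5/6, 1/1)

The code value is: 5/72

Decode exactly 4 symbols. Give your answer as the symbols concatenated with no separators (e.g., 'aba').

Step 1: interval [0/1, 1/1), width = 1/1 - 0/1 = 1/1
  'd': [0/1 + 1/1*0/1, 0/1 + 1/1*1/3) = [0/1, 1/3) <- contains code 5/72
  'b': [0/1 + 1/1*1/3, 0/1 + 1/1*5/6) = [1/3, 5/6)
  'e': [0/1 + 1/1*5/6, 0/1 + 1/1*1/1) = [5/6, 1/1)
  emit 'd', narrow to [0/1, 1/3)
Step 2: interval [0/1, 1/3), width = 1/3 - 0/1 = 1/3
  'd': [0/1 + 1/3*0/1, 0/1 + 1/3*1/3) = [0/1, 1/9) <- contains code 5/72
  'b': [0/1 + 1/3*1/3, 0/1 + 1/3*5/6) = [1/9, 5/18)
  'e': [0/1 + 1/3*5/6, 0/1 + 1/3*1/1) = [5/18, 1/3)
  emit 'd', narrow to [0/1, 1/9)
Step 3: interval [0/1, 1/9), width = 1/9 - 0/1 = 1/9
  'd': [0/1 + 1/9*0/1, 0/1 + 1/9*1/3) = [0/1, 1/27)
  'b': [0/1 + 1/9*1/3, 0/1 + 1/9*5/6) = [1/27, 5/54) <- contains code 5/72
  'e': [0/1 + 1/9*5/6, 0/1 + 1/9*1/1) = [5/54, 1/9)
  emit 'b', narrow to [1/27, 5/54)
Step 4: interval [1/27, 5/54), width = 5/54 - 1/27 = 1/18
  'd': [1/27 + 1/18*0/1, 1/27 + 1/18*1/3) = [1/27, 1/18)
  'b': [1/27 + 1/18*1/3, 1/27 + 1/18*5/6) = [1/18, 1/12) <- contains code 5/72
  'e': [1/27 + 1/18*5/6, 1/27 + 1/18*1/1) = [1/12, 5/54)
  emit 'b', narrow to [1/18, 1/12)

Answer: ddbb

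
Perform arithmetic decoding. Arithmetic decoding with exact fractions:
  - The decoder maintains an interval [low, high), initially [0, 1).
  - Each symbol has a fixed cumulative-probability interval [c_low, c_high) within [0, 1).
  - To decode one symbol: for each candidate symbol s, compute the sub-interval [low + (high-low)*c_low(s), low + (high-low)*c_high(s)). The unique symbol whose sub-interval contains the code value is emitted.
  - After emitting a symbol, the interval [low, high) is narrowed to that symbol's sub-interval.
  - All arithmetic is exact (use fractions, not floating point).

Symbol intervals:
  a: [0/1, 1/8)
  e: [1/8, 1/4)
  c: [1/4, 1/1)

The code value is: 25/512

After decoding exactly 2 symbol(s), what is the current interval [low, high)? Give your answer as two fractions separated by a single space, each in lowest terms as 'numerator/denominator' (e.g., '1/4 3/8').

Answer: 1/32 1/8

Derivation:
Step 1: interval [0/1, 1/1), width = 1/1 - 0/1 = 1/1
  'a': [0/1 + 1/1*0/1, 0/1 + 1/1*1/8) = [0/1, 1/8) <- contains code 25/512
  'e': [0/1 + 1/1*1/8, 0/1 + 1/1*1/4) = [1/8, 1/4)
  'c': [0/1 + 1/1*1/4, 0/1 + 1/1*1/1) = [1/4, 1/1)
  emit 'a', narrow to [0/1, 1/8)
Step 2: interval [0/1, 1/8), width = 1/8 - 0/1 = 1/8
  'a': [0/1 + 1/8*0/1, 0/1 + 1/8*1/8) = [0/1, 1/64)
  'e': [0/1 + 1/8*1/8, 0/1 + 1/8*1/4) = [1/64, 1/32)
  'c': [0/1 + 1/8*1/4, 0/1 + 1/8*1/1) = [1/32, 1/8) <- contains code 25/512
  emit 'c', narrow to [1/32, 1/8)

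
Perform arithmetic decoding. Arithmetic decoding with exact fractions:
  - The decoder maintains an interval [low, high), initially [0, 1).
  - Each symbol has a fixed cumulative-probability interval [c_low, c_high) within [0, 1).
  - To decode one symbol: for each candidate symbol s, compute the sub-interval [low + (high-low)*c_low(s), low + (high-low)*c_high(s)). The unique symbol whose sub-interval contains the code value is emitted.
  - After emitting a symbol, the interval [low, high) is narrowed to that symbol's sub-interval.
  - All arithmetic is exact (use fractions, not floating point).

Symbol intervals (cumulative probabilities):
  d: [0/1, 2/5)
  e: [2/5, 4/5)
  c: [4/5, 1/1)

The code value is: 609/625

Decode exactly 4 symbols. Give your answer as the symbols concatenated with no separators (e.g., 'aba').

Answer: ccdc

Derivation:
Step 1: interval [0/1, 1/1), width = 1/1 - 0/1 = 1/1
  'd': [0/1 + 1/1*0/1, 0/1 + 1/1*2/5) = [0/1, 2/5)
  'e': [0/1 + 1/1*2/5, 0/1 + 1/1*4/5) = [2/5, 4/5)
  'c': [0/1 + 1/1*4/5, 0/1 + 1/1*1/1) = [4/5, 1/1) <- contains code 609/625
  emit 'c', narrow to [4/5, 1/1)
Step 2: interval [4/5, 1/1), width = 1/1 - 4/5 = 1/5
  'd': [4/5 + 1/5*0/1, 4/5 + 1/5*2/5) = [4/5, 22/25)
  'e': [4/5 + 1/5*2/5, 4/5 + 1/5*4/5) = [22/25, 24/25)
  'c': [4/5 + 1/5*4/5, 4/5 + 1/5*1/1) = [24/25, 1/1) <- contains code 609/625
  emit 'c', narrow to [24/25, 1/1)
Step 3: interval [24/25, 1/1), width = 1/1 - 24/25 = 1/25
  'd': [24/25 + 1/25*0/1, 24/25 + 1/25*2/5) = [24/25, 122/125) <- contains code 609/625
  'e': [24/25 + 1/25*2/5, 24/25 + 1/25*4/5) = [122/125, 124/125)
  'c': [24/25 + 1/25*4/5, 24/25 + 1/25*1/1) = [124/125, 1/1)
  emit 'd', narrow to [24/25, 122/125)
Step 4: interval [24/25, 122/125), width = 122/125 - 24/25 = 2/125
  'd': [24/25 + 2/125*0/1, 24/25 + 2/125*2/5) = [24/25, 604/625)
  'e': [24/25 + 2/125*2/5, 24/25 + 2/125*4/5) = [604/625, 608/625)
  'c': [24/25 + 2/125*4/5, 24/25 + 2/125*1/1) = [608/625, 122/125) <- contains code 609/625
  emit 'c', narrow to [608/625, 122/125)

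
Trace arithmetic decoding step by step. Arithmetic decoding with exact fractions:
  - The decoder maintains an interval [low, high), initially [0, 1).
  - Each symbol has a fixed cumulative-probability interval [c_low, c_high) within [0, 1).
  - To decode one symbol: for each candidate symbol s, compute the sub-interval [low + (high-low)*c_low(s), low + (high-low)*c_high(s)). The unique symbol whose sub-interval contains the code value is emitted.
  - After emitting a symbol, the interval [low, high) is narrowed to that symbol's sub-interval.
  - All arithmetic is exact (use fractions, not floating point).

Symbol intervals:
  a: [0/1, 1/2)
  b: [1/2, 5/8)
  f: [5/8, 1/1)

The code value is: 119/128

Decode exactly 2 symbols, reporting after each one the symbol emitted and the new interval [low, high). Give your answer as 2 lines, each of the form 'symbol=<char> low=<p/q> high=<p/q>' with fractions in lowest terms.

Answer: symbol=f low=5/8 high=1/1
symbol=f low=55/64 high=1/1

Derivation:
Step 1: interval [0/1, 1/1), width = 1/1 - 0/1 = 1/1
  'a': [0/1 + 1/1*0/1, 0/1 + 1/1*1/2) = [0/1, 1/2)
  'b': [0/1 + 1/1*1/2, 0/1 + 1/1*5/8) = [1/2, 5/8)
  'f': [0/1 + 1/1*5/8, 0/1 + 1/1*1/1) = [5/8, 1/1) <- contains code 119/128
  emit 'f', narrow to [5/8, 1/1)
Step 2: interval [5/8, 1/1), width = 1/1 - 5/8 = 3/8
  'a': [5/8 + 3/8*0/1, 5/8 + 3/8*1/2) = [5/8, 13/16)
  'b': [5/8 + 3/8*1/2, 5/8 + 3/8*5/8) = [13/16, 55/64)
  'f': [5/8 + 3/8*5/8, 5/8 + 3/8*1/1) = [55/64, 1/1) <- contains code 119/128
  emit 'f', narrow to [55/64, 1/1)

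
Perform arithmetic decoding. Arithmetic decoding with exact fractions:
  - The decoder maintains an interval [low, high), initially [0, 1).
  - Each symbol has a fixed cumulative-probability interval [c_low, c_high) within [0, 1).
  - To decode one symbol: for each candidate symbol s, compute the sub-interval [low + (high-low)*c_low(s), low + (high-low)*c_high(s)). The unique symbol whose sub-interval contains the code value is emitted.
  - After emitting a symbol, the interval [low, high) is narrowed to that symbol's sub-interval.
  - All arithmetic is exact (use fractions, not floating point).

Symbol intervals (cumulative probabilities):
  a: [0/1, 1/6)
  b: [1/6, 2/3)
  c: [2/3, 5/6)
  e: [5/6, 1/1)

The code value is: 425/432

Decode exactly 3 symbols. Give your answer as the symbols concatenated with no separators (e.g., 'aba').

Step 1: interval [0/1, 1/1), width = 1/1 - 0/1 = 1/1
  'a': [0/1 + 1/1*0/1, 0/1 + 1/1*1/6) = [0/1, 1/6)
  'b': [0/1 + 1/1*1/6, 0/1 + 1/1*2/3) = [1/6, 2/3)
  'c': [0/1 + 1/1*2/3, 0/1 + 1/1*5/6) = [2/3, 5/6)
  'e': [0/1 + 1/1*5/6, 0/1 + 1/1*1/1) = [5/6, 1/1) <- contains code 425/432
  emit 'e', narrow to [5/6, 1/1)
Step 2: interval [5/6, 1/1), width = 1/1 - 5/6 = 1/6
  'a': [5/6 + 1/6*0/1, 5/6 + 1/6*1/6) = [5/6, 31/36)
  'b': [5/6 + 1/6*1/6, 5/6 + 1/6*2/3) = [31/36, 17/18)
  'c': [5/6 + 1/6*2/3, 5/6 + 1/6*5/6) = [17/18, 35/36)
  'e': [5/6 + 1/6*5/6, 5/6 + 1/6*1/1) = [35/36, 1/1) <- contains code 425/432
  emit 'e', narrow to [35/36, 1/1)
Step 3: interval [35/36, 1/1), width = 1/1 - 35/36 = 1/36
  'a': [35/36 + 1/36*0/1, 35/36 + 1/36*1/6) = [35/36, 211/216)
  'b': [35/36 + 1/36*1/6, 35/36 + 1/36*2/3) = [211/216, 107/108) <- contains code 425/432
  'c': [35/36 + 1/36*2/3, 35/36 + 1/36*5/6) = [107/108, 215/216)
  'e': [35/36 + 1/36*5/6, 35/36 + 1/36*1/1) = [215/216, 1/1)
  emit 'b', narrow to [211/216, 107/108)

Answer: eeb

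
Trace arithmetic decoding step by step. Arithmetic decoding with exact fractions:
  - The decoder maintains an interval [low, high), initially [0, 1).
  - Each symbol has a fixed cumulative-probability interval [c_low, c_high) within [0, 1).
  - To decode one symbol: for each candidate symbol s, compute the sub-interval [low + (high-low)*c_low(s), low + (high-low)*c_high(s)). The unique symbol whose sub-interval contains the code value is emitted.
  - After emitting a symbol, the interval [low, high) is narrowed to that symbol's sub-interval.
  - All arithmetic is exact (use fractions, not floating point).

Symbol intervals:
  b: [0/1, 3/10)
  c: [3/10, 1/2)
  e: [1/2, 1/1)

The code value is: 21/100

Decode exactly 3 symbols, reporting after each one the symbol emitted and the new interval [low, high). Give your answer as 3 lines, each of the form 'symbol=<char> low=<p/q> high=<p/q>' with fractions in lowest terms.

Step 1: interval [0/1, 1/1), width = 1/1 - 0/1 = 1/1
  'b': [0/1 + 1/1*0/1, 0/1 + 1/1*3/10) = [0/1, 3/10) <- contains code 21/100
  'c': [0/1 + 1/1*3/10, 0/1 + 1/1*1/2) = [3/10, 1/2)
  'e': [0/1 + 1/1*1/2, 0/1 + 1/1*1/1) = [1/2, 1/1)
  emit 'b', narrow to [0/1, 3/10)
Step 2: interval [0/1, 3/10), width = 3/10 - 0/1 = 3/10
  'b': [0/1 + 3/10*0/1, 0/1 + 3/10*3/10) = [0/1, 9/100)
  'c': [0/1 + 3/10*3/10, 0/1 + 3/10*1/2) = [9/100, 3/20)
  'e': [0/1 + 3/10*1/2, 0/1 + 3/10*1/1) = [3/20, 3/10) <- contains code 21/100
  emit 'e', narrow to [3/20, 3/10)
Step 3: interval [3/20, 3/10), width = 3/10 - 3/20 = 3/20
  'b': [3/20 + 3/20*0/1, 3/20 + 3/20*3/10) = [3/20, 39/200)
  'c': [3/20 + 3/20*3/10, 3/20 + 3/20*1/2) = [39/200, 9/40) <- contains code 21/100
  'e': [3/20 + 3/20*1/2, 3/20 + 3/20*1/1) = [9/40, 3/10)
  emit 'c', narrow to [39/200, 9/40)

Answer: symbol=b low=0/1 high=3/10
symbol=e low=3/20 high=3/10
symbol=c low=39/200 high=9/40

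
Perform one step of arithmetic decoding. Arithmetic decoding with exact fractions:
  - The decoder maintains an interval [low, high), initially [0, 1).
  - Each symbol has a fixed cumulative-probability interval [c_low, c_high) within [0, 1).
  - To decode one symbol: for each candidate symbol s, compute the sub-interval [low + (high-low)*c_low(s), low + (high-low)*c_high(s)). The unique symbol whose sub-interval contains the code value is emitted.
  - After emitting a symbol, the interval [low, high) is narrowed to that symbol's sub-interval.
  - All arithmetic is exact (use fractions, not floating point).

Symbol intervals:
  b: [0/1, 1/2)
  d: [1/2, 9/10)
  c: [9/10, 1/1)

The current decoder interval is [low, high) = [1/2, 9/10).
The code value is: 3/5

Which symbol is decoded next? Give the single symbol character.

Interval width = high − low = 9/10 − 1/2 = 2/5
Scaled code = (code − low) / width = (3/5 − 1/2) / 2/5 = 1/4
  b: [0/1, 1/2) ← scaled code falls here ✓
  d: [1/2, 9/10) 
  c: [9/10, 1/1) 

Answer: b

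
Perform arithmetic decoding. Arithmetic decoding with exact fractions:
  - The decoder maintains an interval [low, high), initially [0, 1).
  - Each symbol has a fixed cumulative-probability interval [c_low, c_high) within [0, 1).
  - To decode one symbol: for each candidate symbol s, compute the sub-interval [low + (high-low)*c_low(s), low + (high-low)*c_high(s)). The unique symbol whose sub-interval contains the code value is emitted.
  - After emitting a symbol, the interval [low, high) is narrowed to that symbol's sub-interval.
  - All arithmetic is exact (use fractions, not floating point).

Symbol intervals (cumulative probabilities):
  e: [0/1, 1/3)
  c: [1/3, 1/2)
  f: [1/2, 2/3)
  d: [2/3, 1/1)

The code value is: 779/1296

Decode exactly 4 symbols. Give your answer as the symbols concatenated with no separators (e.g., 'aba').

Step 1: interval [0/1, 1/1), width = 1/1 - 0/1 = 1/1
  'e': [0/1 + 1/1*0/1, 0/1 + 1/1*1/3) = [0/1, 1/3)
  'c': [0/1 + 1/1*1/3, 0/1 + 1/1*1/2) = [1/3, 1/2)
  'f': [0/1 + 1/1*1/2, 0/1 + 1/1*2/3) = [1/2, 2/3) <- contains code 779/1296
  'd': [0/1 + 1/1*2/3, 0/1 + 1/1*1/1) = [2/3, 1/1)
  emit 'f', narrow to [1/2, 2/3)
Step 2: interval [1/2, 2/3), width = 2/3 - 1/2 = 1/6
  'e': [1/2 + 1/6*0/1, 1/2 + 1/6*1/3) = [1/2, 5/9)
  'c': [1/2 + 1/6*1/3, 1/2 + 1/6*1/2) = [5/9, 7/12)
  'f': [1/2 + 1/6*1/2, 1/2 + 1/6*2/3) = [7/12, 11/18) <- contains code 779/1296
  'd': [1/2 + 1/6*2/3, 1/2 + 1/6*1/1) = [11/18, 2/3)
  emit 'f', narrow to [7/12, 11/18)
Step 3: interval [7/12, 11/18), width = 11/18 - 7/12 = 1/36
  'e': [7/12 + 1/36*0/1, 7/12 + 1/36*1/3) = [7/12, 16/27)
  'c': [7/12 + 1/36*1/3, 7/12 + 1/36*1/2) = [16/27, 43/72)
  'f': [7/12 + 1/36*1/2, 7/12 + 1/36*2/3) = [43/72, 65/108) <- contains code 779/1296
  'd': [7/12 + 1/36*2/3, 7/12 + 1/36*1/1) = [65/108, 11/18)
  emit 'f', narrow to [43/72, 65/108)
Step 4: interval [43/72, 65/108), width = 65/108 - 43/72 = 1/216
  'e': [43/72 + 1/216*0/1, 43/72 + 1/216*1/3) = [43/72, 97/162)
  'c': [43/72 + 1/216*1/3, 43/72 + 1/216*1/2) = [97/162, 259/432)
  'f': [43/72 + 1/216*1/2, 43/72 + 1/216*2/3) = [259/432, 389/648)
  'd': [43/72 + 1/216*2/3, 43/72 + 1/216*1/1) = [389/648, 65/108) <- contains code 779/1296
  emit 'd', narrow to [389/648, 65/108)

Answer: fffd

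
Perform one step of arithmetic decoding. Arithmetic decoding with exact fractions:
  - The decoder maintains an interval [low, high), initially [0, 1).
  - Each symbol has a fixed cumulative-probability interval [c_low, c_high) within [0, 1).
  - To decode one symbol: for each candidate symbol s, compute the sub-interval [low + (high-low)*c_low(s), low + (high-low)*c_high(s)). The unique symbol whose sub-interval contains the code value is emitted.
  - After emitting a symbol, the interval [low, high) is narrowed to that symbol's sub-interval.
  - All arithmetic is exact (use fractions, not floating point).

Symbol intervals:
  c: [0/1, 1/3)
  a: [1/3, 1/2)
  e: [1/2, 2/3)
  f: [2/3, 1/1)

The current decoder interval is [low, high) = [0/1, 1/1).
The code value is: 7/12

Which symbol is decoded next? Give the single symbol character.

Interval width = high − low = 1/1 − 0/1 = 1/1
Scaled code = (code − low) / width = (7/12 − 0/1) / 1/1 = 7/12
  c: [0/1, 1/3) 
  a: [1/3, 1/2) 
  e: [1/2, 2/3) ← scaled code falls here ✓
  f: [2/3, 1/1) 

Answer: e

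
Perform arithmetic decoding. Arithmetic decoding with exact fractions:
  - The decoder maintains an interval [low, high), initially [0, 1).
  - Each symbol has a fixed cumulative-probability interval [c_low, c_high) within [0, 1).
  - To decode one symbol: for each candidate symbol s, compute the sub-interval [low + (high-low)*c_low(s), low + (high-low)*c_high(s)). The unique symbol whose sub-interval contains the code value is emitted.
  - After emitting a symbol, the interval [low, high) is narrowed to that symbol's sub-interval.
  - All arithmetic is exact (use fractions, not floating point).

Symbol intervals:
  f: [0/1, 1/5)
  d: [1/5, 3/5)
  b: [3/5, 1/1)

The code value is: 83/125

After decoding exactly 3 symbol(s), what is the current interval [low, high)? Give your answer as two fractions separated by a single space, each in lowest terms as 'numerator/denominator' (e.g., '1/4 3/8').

Answer: 81/125 17/25

Derivation:
Step 1: interval [0/1, 1/1), width = 1/1 - 0/1 = 1/1
  'f': [0/1 + 1/1*0/1, 0/1 + 1/1*1/5) = [0/1, 1/5)
  'd': [0/1 + 1/1*1/5, 0/1 + 1/1*3/5) = [1/5, 3/5)
  'b': [0/1 + 1/1*3/5, 0/1 + 1/1*1/1) = [3/5, 1/1) <- contains code 83/125
  emit 'b', narrow to [3/5, 1/1)
Step 2: interval [3/5, 1/1), width = 1/1 - 3/5 = 2/5
  'f': [3/5 + 2/5*0/1, 3/5 + 2/5*1/5) = [3/5, 17/25) <- contains code 83/125
  'd': [3/5 + 2/5*1/5, 3/5 + 2/5*3/5) = [17/25, 21/25)
  'b': [3/5 + 2/5*3/5, 3/5 + 2/5*1/1) = [21/25, 1/1)
  emit 'f', narrow to [3/5, 17/25)
Step 3: interval [3/5, 17/25), width = 17/25 - 3/5 = 2/25
  'f': [3/5 + 2/25*0/1, 3/5 + 2/25*1/5) = [3/5, 77/125)
  'd': [3/5 + 2/25*1/5, 3/5 + 2/25*3/5) = [77/125, 81/125)
  'b': [3/5 + 2/25*3/5, 3/5 + 2/25*1/1) = [81/125, 17/25) <- contains code 83/125
  emit 'b', narrow to [81/125, 17/25)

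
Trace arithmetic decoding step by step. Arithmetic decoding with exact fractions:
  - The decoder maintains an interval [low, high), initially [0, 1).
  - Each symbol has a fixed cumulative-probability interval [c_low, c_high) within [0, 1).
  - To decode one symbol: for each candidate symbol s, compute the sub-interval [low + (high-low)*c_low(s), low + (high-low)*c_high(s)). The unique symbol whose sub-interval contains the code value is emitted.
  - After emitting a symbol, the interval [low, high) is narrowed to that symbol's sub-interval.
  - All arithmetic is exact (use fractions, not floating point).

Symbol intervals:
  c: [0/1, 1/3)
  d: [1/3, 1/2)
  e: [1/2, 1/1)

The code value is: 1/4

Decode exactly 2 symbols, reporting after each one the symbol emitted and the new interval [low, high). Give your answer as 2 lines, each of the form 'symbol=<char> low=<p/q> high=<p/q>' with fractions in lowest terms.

Answer: symbol=c low=0/1 high=1/3
symbol=e low=1/6 high=1/3

Derivation:
Step 1: interval [0/1, 1/1), width = 1/1 - 0/1 = 1/1
  'c': [0/1 + 1/1*0/1, 0/1 + 1/1*1/3) = [0/1, 1/3) <- contains code 1/4
  'd': [0/1 + 1/1*1/3, 0/1 + 1/1*1/2) = [1/3, 1/2)
  'e': [0/1 + 1/1*1/2, 0/1 + 1/1*1/1) = [1/2, 1/1)
  emit 'c', narrow to [0/1, 1/3)
Step 2: interval [0/1, 1/3), width = 1/3 - 0/1 = 1/3
  'c': [0/1 + 1/3*0/1, 0/1 + 1/3*1/3) = [0/1, 1/9)
  'd': [0/1 + 1/3*1/3, 0/1 + 1/3*1/2) = [1/9, 1/6)
  'e': [0/1 + 1/3*1/2, 0/1 + 1/3*1/1) = [1/6, 1/3) <- contains code 1/4
  emit 'e', narrow to [1/6, 1/3)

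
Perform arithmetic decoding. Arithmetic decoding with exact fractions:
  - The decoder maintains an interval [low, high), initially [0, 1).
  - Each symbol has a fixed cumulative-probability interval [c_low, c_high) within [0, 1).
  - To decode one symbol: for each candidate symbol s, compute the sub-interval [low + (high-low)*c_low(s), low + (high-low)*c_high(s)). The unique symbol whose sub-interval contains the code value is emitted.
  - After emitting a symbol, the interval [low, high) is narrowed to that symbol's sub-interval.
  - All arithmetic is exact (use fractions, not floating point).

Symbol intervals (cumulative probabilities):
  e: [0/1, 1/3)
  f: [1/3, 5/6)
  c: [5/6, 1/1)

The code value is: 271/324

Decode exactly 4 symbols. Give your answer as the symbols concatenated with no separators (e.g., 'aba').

Step 1: interval [0/1, 1/1), width = 1/1 - 0/1 = 1/1
  'e': [0/1 + 1/1*0/1, 0/1 + 1/1*1/3) = [0/1, 1/3)
  'f': [0/1 + 1/1*1/3, 0/1 + 1/1*5/6) = [1/3, 5/6)
  'c': [0/1 + 1/1*5/6, 0/1 + 1/1*1/1) = [5/6, 1/1) <- contains code 271/324
  emit 'c', narrow to [5/6, 1/1)
Step 2: interval [5/6, 1/1), width = 1/1 - 5/6 = 1/6
  'e': [5/6 + 1/6*0/1, 5/6 + 1/6*1/3) = [5/6, 8/9) <- contains code 271/324
  'f': [5/6 + 1/6*1/3, 5/6 + 1/6*5/6) = [8/9, 35/36)
  'c': [5/6 + 1/6*5/6, 5/6 + 1/6*1/1) = [35/36, 1/1)
  emit 'e', narrow to [5/6, 8/9)
Step 3: interval [5/6, 8/9), width = 8/9 - 5/6 = 1/18
  'e': [5/6 + 1/18*0/1, 5/6 + 1/18*1/3) = [5/6, 23/27) <- contains code 271/324
  'f': [5/6 + 1/18*1/3, 5/6 + 1/18*5/6) = [23/27, 95/108)
  'c': [5/6 + 1/18*5/6, 5/6 + 1/18*1/1) = [95/108, 8/9)
  emit 'e', narrow to [5/6, 23/27)
Step 4: interval [5/6, 23/27), width = 23/27 - 5/6 = 1/54
  'e': [5/6 + 1/54*0/1, 5/6 + 1/54*1/3) = [5/6, 68/81) <- contains code 271/324
  'f': [5/6 + 1/54*1/3, 5/6 + 1/54*5/6) = [68/81, 275/324)
  'c': [5/6 + 1/54*5/6, 5/6 + 1/54*1/1) = [275/324, 23/27)
  emit 'e', narrow to [5/6, 68/81)

Answer: ceee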